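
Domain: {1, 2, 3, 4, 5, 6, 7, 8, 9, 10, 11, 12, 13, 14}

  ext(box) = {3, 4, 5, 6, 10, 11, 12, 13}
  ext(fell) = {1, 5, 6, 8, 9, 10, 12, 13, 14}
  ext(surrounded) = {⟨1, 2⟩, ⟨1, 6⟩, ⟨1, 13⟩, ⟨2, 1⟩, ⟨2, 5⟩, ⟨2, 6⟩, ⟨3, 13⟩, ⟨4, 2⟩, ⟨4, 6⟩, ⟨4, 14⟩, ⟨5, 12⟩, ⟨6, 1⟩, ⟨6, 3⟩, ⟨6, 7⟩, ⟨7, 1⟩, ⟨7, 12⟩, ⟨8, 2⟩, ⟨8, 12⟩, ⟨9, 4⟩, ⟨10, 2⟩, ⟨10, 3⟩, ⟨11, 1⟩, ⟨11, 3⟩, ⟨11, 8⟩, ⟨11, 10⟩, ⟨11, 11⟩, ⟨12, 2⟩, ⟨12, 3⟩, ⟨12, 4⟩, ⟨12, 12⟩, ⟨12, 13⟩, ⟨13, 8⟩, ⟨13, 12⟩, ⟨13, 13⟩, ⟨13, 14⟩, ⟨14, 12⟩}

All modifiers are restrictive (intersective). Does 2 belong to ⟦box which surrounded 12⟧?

no

⟦which surrounded 12⟧ = {x : ⟨x, 12⟩ ∈ ⟦surrounded⟧} = {5, 7, 8, 12, 13, 14}
⟦box⟧ = {3, 4, 5, 6, 10, 11, 12, 13}
… ∩ ⟦which surrounded 12⟧ = {3, 4, 5, 6, 10, 11, 12, 13} ∩ {5, 7, 8, 12, 13, 14} = {5, 12, 13}
⟦box which surrounded 12⟧ = {5, 12, 13}; 2 ∉ this set.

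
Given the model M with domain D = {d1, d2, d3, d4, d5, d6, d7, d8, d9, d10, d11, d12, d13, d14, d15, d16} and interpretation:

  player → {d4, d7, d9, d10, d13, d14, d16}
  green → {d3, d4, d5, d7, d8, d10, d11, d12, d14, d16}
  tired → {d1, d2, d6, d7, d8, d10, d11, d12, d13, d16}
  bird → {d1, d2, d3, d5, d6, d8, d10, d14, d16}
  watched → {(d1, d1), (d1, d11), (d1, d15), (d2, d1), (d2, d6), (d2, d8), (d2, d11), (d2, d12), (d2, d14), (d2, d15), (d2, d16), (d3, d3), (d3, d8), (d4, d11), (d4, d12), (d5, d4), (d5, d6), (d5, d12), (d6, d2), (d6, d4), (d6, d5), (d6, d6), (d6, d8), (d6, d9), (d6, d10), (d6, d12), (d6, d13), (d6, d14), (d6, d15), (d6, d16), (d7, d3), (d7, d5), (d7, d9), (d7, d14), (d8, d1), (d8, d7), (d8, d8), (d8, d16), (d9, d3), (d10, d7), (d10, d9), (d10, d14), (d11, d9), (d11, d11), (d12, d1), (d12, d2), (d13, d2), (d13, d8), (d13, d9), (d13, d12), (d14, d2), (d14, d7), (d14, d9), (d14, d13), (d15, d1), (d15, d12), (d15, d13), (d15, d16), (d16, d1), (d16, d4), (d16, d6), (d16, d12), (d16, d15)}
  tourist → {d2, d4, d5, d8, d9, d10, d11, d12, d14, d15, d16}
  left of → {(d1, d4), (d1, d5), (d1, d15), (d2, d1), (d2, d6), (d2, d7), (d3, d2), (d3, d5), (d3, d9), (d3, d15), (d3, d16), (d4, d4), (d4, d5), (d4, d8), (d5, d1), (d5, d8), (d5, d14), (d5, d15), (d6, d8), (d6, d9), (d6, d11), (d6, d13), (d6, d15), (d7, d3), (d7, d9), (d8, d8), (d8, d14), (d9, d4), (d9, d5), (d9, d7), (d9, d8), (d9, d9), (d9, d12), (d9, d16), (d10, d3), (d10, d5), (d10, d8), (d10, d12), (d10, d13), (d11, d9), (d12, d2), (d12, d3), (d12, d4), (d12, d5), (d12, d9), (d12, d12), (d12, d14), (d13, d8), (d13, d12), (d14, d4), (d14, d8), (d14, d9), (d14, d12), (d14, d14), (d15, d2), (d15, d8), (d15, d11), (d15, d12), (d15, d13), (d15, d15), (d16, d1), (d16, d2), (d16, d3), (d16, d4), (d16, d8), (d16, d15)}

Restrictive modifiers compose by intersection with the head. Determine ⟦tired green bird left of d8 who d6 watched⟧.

⟦left of d8⟧ = {x : ⟨x, d8⟩ ∈ ⟦left of⟧} = {d4, d5, d6, d8, d9, d10, d13, d14, d15, d16}
⟦who d6 watched⟧ = {x : ⟨d6, x⟩ ∈ ⟦watched⟧} = {d2, d4, d5, d6, d8, d9, d10, d12, d13, d14, d15, d16}
⟦bird⟧ = {d1, d2, d3, d5, d6, d8, d10, d14, d16}
… ∩ ⟦left of d8⟧ = {d1, d2, d3, d5, d6, d8, d10, d14, d16} ∩ {d4, d5, d6, d8, d9, d10, d13, d14, d15, d16} = {d5, d6, d8, d10, d14, d16}
… ∩ ⟦who d6 watched⟧ = {d5, d6, d8, d10, d14, d16} ∩ {d2, d4, d5, d6, d8, d9, d10, d12, d13, d14, d15, d16} = {d5, d6, d8, d10, d14, d16}
… ∩ ⟦tired⟧ = {d5, d6, d8, d10, d14, d16} ∩ {d1, d2, d6, d7, d8, d10, d11, d12, d13, d16} = {d6, d8, d10, d16}
… ∩ ⟦green⟧ = {d6, d8, d10, d16} ∩ {d3, d4, d5, d7, d8, d10, d11, d12, d14, d16} = {d8, d10, d16}
So ⟦tired green bird left of d8 who d6 watched⟧ = {d8, d10, d16}.

{d8, d10, d16}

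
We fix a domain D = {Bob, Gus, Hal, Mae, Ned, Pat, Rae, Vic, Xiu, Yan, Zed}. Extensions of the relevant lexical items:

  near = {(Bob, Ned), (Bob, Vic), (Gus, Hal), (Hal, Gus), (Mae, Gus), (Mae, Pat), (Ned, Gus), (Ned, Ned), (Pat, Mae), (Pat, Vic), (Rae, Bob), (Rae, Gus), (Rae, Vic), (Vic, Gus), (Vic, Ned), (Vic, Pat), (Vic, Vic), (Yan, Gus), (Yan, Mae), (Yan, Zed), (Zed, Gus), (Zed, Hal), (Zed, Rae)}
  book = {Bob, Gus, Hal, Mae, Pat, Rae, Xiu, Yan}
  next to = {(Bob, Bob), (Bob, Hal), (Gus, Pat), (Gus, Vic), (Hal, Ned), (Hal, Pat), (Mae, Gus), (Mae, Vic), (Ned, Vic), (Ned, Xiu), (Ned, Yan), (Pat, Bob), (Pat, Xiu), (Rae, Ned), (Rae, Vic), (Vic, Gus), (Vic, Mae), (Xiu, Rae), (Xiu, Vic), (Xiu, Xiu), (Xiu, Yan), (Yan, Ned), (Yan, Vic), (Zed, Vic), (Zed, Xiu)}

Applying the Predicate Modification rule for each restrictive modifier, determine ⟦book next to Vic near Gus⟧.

{Mae, Rae, Yan}

⟦next to Vic⟧ = {x : ⟨x, Vic⟩ ∈ ⟦next to⟧} = {Gus, Mae, Ned, Rae, Xiu, Yan, Zed}
⟦near Gus⟧ = {x : ⟨x, Gus⟩ ∈ ⟦near⟧} = {Hal, Mae, Ned, Rae, Vic, Yan, Zed}
⟦book⟧ = {Bob, Gus, Hal, Mae, Pat, Rae, Xiu, Yan}
… ∩ ⟦next to Vic⟧ = {Bob, Gus, Hal, Mae, Pat, Rae, Xiu, Yan} ∩ {Gus, Mae, Ned, Rae, Xiu, Yan, Zed} = {Gus, Mae, Rae, Xiu, Yan}
… ∩ ⟦near Gus⟧ = {Gus, Mae, Rae, Xiu, Yan} ∩ {Hal, Mae, Ned, Rae, Vic, Yan, Zed} = {Mae, Rae, Yan}
So ⟦book next to Vic near Gus⟧ = {Mae, Rae, Yan}.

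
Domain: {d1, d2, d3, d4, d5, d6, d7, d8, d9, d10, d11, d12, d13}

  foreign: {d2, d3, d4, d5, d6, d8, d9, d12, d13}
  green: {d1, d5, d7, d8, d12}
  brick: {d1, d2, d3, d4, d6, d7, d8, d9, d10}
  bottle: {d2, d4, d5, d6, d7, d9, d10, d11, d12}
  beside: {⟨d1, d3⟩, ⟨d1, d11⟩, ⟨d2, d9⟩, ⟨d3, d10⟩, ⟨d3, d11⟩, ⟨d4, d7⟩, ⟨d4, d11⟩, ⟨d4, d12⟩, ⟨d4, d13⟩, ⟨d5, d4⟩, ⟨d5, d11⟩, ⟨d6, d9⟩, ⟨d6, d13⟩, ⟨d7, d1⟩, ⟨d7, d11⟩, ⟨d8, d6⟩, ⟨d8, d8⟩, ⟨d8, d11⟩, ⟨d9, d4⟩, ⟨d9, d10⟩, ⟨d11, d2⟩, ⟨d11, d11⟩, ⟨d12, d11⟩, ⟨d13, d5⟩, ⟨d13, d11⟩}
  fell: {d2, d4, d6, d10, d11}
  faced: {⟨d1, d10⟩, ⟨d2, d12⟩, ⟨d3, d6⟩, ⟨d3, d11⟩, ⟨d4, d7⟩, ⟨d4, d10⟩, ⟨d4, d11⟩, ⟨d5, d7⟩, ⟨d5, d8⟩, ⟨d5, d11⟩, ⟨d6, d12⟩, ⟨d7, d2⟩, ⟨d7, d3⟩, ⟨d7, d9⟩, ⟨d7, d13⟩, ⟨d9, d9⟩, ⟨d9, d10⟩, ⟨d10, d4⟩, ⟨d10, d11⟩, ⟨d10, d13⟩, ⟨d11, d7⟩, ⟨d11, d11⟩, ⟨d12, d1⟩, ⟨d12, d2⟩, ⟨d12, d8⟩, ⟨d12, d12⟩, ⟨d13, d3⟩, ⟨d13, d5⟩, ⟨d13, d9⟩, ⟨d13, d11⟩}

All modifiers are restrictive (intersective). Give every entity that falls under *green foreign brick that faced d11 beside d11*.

{ }

⟦that faced d11⟧ = {x : ⟨x, d11⟩ ∈ ⟦faced⟧} = {d3, d4, d5, d10, d11, d13}
⟦beside d11⟧ = {x : ⟨x, d11⟩ ∈ ⟦beside⟧} = {d1, d3, d4, d5, d7, d8, d11, d12, d13}
⟦brick⟧ = {d1, d2, d3, d4, d6, d7, d8, d9, d10}
… ∩ ⟦that faced d11⟧ = {d1, d2, d3, d4, d6, d7, d8, d9, d10} ∩ {d3, d4, d5, d10, d11, d13} = {d3, d4, d10}
… ∩ ⟦beside d11⟧ = {d3, d4, d10} ∩ {d1, d3, d4, d5, d7, d8, d11, d12, d13} = {d3, d4}
… ∩ ⟦green⟧ = {d3, d4} ∩ {d1, d5, d7, d8, d12} = ∅
… ∩ ⟦foreign⟧ = ∅ ∩ {d2, d3, d4, d5, d6, d8, d9, d12, d13} = ∅
So ⟦green foreign brick that faced d11 beside d11⟧ = { }.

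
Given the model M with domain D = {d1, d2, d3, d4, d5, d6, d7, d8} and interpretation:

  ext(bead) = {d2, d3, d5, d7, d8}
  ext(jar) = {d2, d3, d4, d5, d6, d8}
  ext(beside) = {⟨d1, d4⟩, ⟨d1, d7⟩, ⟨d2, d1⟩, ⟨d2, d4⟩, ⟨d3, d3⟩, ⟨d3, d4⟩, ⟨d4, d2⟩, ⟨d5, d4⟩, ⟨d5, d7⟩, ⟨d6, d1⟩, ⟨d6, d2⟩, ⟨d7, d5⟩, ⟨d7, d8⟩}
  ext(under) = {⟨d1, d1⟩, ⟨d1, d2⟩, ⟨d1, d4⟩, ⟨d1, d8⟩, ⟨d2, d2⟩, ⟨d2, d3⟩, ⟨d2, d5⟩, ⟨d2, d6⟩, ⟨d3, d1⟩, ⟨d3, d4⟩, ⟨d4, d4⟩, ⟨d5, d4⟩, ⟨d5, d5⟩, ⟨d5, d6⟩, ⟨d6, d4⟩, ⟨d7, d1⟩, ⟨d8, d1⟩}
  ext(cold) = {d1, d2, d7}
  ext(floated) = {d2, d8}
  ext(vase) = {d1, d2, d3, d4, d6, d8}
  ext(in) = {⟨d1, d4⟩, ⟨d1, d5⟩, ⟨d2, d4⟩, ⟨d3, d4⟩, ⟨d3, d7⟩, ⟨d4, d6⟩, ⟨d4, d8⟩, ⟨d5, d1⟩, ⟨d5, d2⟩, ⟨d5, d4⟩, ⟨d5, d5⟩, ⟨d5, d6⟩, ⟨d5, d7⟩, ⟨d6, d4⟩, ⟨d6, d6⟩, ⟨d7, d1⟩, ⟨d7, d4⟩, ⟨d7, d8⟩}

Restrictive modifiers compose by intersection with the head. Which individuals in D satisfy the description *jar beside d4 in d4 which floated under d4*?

⟦beside d4⟧ = {x : ⟨x, d4⟩ ∈ ⟦beside⟧} = {d1, d2, d3, d5}
⟦in d4⟧ = {x : ⟨x, d4⟩ ∈ ⟦in⟧} = {d1, d2, d3, d5, d6, d7}
⟦which floated⟧ = ⟦floated⟧ = {d2, d8}
⟦under d4⟧ = {x : ⟨x, d4⟩ ∈ ⟦under⟧} = {d1, d3, d4, d5, d6}
⟦jar⟧ = {d2, d3, d4, d5, d6, d8}
… ∩ ⟦beside d4⟧ = {d2, d3, d4, d5, d6, d8} ∩ {d1, d2, d3, d5} = {d2, d3, d5}
… ∩ ⟦in d4⟧ = {d2, d3, d5} ∩ {d1, d2, d3, d5, d6, d7} = {d2, d3, d5}
… ∩ ⟦which floated⟧ = {d2, d3, d5} ∩ {d2, d8} = {d2}
… ∩ ⟦under d4⟧ = {d2} ∩ {d1, d3, d4, d5, d6} = ∅
So ⟦jar beside d4 in d4 which floated under d4⟧ = { }.

{ }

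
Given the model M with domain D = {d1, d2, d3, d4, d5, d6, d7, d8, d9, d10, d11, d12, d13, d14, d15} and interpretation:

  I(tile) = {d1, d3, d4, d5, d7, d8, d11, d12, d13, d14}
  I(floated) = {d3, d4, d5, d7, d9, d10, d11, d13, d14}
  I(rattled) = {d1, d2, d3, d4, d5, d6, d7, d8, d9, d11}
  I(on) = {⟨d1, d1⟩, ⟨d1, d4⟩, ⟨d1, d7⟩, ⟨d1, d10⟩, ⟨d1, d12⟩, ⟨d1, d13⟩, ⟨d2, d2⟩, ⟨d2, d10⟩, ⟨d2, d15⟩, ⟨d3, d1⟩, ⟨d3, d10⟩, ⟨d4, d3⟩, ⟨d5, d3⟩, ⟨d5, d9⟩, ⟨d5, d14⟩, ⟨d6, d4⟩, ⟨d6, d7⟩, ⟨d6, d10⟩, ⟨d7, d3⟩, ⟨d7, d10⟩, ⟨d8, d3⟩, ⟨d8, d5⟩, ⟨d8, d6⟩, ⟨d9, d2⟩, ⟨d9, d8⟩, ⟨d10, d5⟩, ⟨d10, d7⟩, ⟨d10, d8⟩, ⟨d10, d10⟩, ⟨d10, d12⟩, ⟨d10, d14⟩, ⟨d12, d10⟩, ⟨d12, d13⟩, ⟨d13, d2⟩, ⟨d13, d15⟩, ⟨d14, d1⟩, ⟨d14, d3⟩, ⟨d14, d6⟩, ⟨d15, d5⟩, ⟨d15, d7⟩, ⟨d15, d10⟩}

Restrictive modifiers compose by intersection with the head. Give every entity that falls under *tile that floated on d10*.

{d3, d7}

⟦that floated⟧ = ⟦floated⟧ = {d3, d4, d5, d7, d9, d10, d11, d13, d14}
⟦on d10⟧ = {x : ⟨x, d10⟩ ∈ ⟦on⟧} = {d1, d2, d3, d6, d7, d10, d12, d15}
⟦tile⟧ = {d1, d3, d4, d5, d7, d8, d11, d12, d13, d14}
… ∩ ⟦that floated⟧ = {d1, d3, d4, d5, d7, d8, d11, d12, d13, d14} ∩ {d3, d4, d5, d7, d9, d10, d11, d13, d14} = {d3, d4, d5, d7, d11, d13, d14}
… ∩ ⟦on d10⟧ = {d3, d4, d5, d7, d11, d13, d14} ∩ {d1, d2, d3, d6, d7, d10, d12, d15} = {d3, d7}
So ⟦tile that floated on d10⟧ = {d3, d7}.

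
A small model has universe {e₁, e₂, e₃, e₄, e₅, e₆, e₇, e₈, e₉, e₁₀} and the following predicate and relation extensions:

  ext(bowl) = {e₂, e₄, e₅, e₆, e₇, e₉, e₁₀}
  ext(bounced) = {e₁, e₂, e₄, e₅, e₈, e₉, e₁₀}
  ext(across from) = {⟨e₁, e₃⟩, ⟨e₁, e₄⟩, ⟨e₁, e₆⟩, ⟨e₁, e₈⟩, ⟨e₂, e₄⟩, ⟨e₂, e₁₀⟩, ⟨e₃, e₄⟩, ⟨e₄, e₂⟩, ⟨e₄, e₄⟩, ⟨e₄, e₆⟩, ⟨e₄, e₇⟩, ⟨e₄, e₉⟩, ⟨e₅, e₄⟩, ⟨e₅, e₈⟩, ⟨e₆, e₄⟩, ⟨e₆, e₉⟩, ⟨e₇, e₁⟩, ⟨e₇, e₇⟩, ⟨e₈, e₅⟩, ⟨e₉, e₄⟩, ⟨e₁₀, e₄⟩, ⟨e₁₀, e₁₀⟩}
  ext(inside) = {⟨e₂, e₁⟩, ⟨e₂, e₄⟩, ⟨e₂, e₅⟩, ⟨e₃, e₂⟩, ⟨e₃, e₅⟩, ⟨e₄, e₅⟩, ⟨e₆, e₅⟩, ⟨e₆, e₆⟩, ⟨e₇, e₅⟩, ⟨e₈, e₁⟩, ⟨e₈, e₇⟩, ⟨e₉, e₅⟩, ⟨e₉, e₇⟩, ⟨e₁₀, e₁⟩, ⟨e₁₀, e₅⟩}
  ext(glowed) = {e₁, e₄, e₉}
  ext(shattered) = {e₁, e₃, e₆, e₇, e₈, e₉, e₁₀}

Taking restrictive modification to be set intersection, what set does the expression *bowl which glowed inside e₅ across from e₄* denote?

⟦which glowed⟧ = ⟦glowed⟧ = {e₁, e₄, e₉}
⟦inside e₅⟧ = {x : ⟨x, e₅⟩ ∈ ⟦inside⟧} = {e₂, e₃, e₄, e₆, e₇, e₉, e₁₀}
⟦across from e₄⟧ = {x : ⟨x, e₄⟩ ∈ ⟦across from⟧} = {e₁, e₂, e₃, e₄, e₅, e₆, e₉, e₁₀}
⟦bowl⟧ = {e₂, e₄, e₅, e₆, e₇, e₉, e₁₀}
… ∩ ⟦which glowed⟧ = {e₂, e₄, e₅, e₆, e₇, e₉, e₁₀} ∩ {e₁, e₄, e₉} = {e₄, e₉}
… ∩ ⟦inside e₅⟧ = {e₄, e₉} ∩ {e₂, e₃, e₄, e₆, e₇, e₉, e₁₀} = {e₄, e₉}
… ∩ ⟦across from e₄⟧ = {e₄, e₉} ∩ {e₁, e₂, e₃, e₄, e₅, e₆, e₉, e₁₀} = {e₄, e₉}
So ⟦bowl which glowed inside e₅ across from e₄⟧ = {e₄, e₉}.

{e₄, e₉}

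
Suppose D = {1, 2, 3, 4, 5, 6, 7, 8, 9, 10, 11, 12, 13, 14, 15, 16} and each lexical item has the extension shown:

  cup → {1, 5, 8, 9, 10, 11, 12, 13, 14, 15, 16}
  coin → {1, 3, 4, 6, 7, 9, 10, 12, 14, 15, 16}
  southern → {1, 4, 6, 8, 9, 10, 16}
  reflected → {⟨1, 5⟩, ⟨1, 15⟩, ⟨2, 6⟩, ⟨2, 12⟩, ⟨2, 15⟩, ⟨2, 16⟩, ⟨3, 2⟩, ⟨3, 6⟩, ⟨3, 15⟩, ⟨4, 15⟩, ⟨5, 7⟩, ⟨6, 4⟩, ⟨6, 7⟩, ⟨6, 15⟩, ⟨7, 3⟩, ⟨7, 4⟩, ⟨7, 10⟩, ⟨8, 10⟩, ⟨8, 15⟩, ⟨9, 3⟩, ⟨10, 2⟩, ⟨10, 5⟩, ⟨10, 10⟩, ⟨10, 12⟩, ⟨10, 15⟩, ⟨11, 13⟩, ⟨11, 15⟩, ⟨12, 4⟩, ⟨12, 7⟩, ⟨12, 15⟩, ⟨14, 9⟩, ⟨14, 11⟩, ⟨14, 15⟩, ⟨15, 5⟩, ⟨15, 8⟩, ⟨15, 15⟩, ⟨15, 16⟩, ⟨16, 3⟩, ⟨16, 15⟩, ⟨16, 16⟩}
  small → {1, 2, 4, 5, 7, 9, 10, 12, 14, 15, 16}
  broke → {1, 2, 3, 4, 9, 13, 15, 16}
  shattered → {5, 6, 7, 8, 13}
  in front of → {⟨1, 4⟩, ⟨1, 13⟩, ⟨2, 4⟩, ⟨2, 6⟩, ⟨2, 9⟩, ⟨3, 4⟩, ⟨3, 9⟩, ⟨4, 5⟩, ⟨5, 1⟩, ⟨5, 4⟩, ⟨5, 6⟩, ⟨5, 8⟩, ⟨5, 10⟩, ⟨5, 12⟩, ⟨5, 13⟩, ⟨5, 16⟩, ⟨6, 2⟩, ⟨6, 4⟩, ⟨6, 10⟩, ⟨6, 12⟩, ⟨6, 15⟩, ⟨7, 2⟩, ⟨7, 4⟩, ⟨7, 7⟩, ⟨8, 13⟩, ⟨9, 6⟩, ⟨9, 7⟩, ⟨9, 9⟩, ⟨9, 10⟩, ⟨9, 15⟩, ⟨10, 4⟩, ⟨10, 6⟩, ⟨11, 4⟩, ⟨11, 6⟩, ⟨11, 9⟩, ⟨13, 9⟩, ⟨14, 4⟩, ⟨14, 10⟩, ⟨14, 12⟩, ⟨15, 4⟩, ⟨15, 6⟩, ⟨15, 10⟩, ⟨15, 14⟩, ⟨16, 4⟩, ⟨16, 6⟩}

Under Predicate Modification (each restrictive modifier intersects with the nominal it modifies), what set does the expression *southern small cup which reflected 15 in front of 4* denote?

{1, 10, 16}

⟦which reflected 15⟧ = {x : ⟨x, 15⟩ ∈ ⟦reflected⟧} = {1, 2, 3, 4, 6, 8, 10, 11, 12, 14, 15, 16}
⟦in front of 4⟧ = {x : ⟨x, 4⟩ ∈ ⟦in front of⟧} = {1, 2, 3, 5, 6, 7, 10, 11, 14, 15, 16}
⟦cup⟧ = {1, 5, 8, 9, 10, 11, 12, 13, 14, 15, 16}
… ∩ ⟦which reflected 15⟧ = {1, 5, 8, 9, 10, 11, 12, 13, 14, 15, 16} ∩ {1, 2, 3, 4, 6, 8, 10, 11, 12, 14, 15, 16} = {1, 8, 10, 11, 12, 14, 15, 16}
… ∩ ⟦in front of 4⟧ = {1, 8, 10, 11, 12, 14, 15, 16} ∩ {1, 2, 3, 5, 6, 7, 10, 11, 14, 15, 16} = {1, 10, 11, 14, 15, 16}
… ∩ ⟦southern⟧ = {1, 10, 11, 14, 15, 16} ∩ {1, 4, 6, 8, 9, 10, 16} = {1, 10, 16}
… ∩ ⟦small⟧ = {1, 10, 16} ∩ {1, 2, 4, 5, 7, 9, 10, 12, 14, 15, 16} = {1, 10, 16}
So ⟦southern small cup which reflected 15 in front of 4⟧ = {1, 10, 16}.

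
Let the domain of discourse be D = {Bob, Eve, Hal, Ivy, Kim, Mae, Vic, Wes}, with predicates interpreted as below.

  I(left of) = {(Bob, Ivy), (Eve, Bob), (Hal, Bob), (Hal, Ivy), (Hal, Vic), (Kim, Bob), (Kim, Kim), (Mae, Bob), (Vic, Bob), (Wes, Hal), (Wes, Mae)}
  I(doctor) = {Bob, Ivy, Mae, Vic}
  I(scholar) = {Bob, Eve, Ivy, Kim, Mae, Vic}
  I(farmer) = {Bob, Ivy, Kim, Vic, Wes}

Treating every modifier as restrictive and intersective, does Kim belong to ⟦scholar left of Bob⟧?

yes

⟦left of Bob⟧ = {x : ⟨x, Bob⟩ ∈ ⟦left of⟧} = {Eve, Hal, Kim, Mae, Vic}
⟦scholar⟧ = {Bob, Eve, Ivy, Kim, Mae, Vic}
… ∩ ⟦left of Bob⟧ = {Bob, Eve, Ivy, Kim, Mae, Vic} ∩ {Eve, Hal, Kim, Mae, Vic} = {Eve, Kim, Mae, Vic}
⟦scholar left of Bob⟧ = {Eve, Kim, Mae, Vic}; Kim ∈ this set.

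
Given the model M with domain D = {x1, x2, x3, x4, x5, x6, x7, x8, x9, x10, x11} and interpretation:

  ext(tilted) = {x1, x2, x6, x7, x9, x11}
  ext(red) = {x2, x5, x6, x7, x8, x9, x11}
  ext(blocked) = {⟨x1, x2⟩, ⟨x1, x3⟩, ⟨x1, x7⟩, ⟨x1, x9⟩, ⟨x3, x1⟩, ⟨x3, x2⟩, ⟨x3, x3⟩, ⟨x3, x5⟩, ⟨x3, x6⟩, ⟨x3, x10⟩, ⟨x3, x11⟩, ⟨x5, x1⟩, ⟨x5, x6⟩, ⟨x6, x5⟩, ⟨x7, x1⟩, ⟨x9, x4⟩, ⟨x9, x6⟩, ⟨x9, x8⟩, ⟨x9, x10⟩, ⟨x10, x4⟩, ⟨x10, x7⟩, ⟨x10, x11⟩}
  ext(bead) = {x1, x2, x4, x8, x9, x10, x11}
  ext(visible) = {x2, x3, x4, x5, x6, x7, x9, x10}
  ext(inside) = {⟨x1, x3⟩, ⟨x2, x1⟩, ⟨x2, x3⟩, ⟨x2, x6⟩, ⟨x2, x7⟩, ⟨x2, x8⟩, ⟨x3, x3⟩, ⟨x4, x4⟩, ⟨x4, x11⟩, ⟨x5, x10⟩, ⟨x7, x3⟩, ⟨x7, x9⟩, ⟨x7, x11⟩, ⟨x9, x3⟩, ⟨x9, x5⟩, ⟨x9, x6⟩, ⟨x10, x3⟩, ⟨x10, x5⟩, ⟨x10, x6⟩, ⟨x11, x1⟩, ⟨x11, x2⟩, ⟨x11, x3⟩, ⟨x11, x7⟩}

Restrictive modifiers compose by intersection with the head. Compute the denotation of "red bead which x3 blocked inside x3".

{x2, x11}

⟦which x3 blocked⟧ = {x : ⟨x3, x⟩ ∈ ⟦blocked⟧} = {x1, x2, x3, x5, x6, x10, x11}
⟦inside x3⟧ = {x : ⟨x, x3⟩ ∈ ⟦inside⟧} = {x1, x2, x3, x7, x9, x10, x11}
⟦bead⟧ = {x1, x2, x4, x8, x9, x10, x11}
… ∩ ⟦which x3 blocked⟧ = {x1, x2, x4, x8, x9, x10, x11} ∩ {x1, x2, x3, x5, x6, x10, x11} = {x1, x2, x10, x11}
… ∩ ⟦inside x3⟧ = {x1, x2, x10, x11} ∩ {x1, x2, x3, x7, x9, x10, x11} = {x1, x2, x10, x11}
… ∩ ⟦red⟧ = {x1, x2, x10, x11} ∩ {x2, x5, x6, x7, x8, x9, x11} = {x2, x11}
So ⟦red bead which x3 blocked inside x3⟧ = {x2, x11}.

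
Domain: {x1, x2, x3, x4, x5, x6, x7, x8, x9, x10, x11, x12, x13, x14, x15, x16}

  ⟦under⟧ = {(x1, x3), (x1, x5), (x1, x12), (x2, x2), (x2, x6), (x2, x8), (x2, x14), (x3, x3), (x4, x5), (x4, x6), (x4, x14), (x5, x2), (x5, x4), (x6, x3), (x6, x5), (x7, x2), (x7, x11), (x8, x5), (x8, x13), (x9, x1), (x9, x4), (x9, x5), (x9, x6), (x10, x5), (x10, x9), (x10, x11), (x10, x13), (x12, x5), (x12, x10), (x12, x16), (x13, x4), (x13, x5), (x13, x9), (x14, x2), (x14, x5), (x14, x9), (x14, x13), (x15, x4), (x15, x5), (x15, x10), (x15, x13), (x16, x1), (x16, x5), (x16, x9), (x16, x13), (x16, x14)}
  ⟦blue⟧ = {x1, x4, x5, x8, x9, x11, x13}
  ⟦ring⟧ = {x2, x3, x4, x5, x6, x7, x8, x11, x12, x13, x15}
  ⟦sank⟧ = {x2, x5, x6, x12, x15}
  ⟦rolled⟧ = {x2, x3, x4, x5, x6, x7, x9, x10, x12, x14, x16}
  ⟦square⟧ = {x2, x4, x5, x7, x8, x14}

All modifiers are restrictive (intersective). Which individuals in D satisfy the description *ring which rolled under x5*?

⟦which rolled⟧ = ⟦rolled⟧ = {x2, x3, x4, x5, x6, x7, x9, x10, x12, x14, x16}
⟦under x5⟧ = {x : ⟨x, x5⟩ ∈ ⟦under⟧} = {x1, x4, x6, x8, x9, x10, x12, x13, x14, x15, x16}
⟦ring⟧ = {x2, x3, x4, x5, x6, x7, x8, x11, x12, x13, x15}
… ∩ ⟦which rolled⟧ = {x2, x3, x4, x5, x6, x7, x8, x11, x12, x13, x15} ∩ {x2, x3, x4, x5, x6, x7, x9, x10, x12, x14, x16} = {x2, x3, x4, x5, x6, x7, x12}
… ∩ ⟦under x5⟧ = {x2, x3, x4, x5, x6, x7, x12} ∩ {x1, x4, x6, x8, x9, x10, x12, x13, x14, x15, x16} = {x4, x6, x12}
So ⟦ring which rolled under x5⟧ = {x4, x6, x12}.

{x4, x6, x12}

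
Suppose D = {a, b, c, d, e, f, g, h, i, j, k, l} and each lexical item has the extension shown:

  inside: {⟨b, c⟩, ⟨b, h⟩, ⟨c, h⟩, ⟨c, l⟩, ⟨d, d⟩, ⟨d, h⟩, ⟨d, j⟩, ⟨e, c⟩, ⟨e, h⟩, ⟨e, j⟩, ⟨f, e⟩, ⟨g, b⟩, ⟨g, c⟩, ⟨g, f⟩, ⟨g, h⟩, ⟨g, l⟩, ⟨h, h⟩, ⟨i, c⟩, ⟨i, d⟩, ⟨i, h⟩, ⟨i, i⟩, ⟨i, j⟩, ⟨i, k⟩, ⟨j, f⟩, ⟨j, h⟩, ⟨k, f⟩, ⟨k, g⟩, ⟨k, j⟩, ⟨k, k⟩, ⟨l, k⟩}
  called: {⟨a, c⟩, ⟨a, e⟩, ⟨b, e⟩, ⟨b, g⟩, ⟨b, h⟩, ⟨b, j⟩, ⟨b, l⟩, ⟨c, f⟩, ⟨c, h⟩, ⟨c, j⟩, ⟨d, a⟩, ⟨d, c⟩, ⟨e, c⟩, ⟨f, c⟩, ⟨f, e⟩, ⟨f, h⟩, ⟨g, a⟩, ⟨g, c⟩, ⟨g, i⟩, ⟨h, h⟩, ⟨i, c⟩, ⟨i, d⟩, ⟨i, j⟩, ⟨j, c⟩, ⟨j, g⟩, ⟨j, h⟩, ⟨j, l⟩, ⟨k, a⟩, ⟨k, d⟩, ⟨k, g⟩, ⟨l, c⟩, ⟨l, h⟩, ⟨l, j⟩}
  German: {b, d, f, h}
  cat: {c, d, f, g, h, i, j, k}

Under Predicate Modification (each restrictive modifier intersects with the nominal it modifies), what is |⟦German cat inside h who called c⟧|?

1

⟦inside h⟧ = {x : ⟨x, h⟩ ∈ ⟦inside⟧} = {b, c, d, e, g, h, i, j}
⟦who called c⟧ = {x : ⟨x, c⟩ ∈ ⟦called⟧} = {a, d, e, f, g, i, j, l}
⟦cat⟧ = {c, d, f, g, h, i, j, k}
… ∩ ⟦inside h⟧ = {c, d, f, g, h, i, j, k} ∩ {b, c, d, e, g, h, i, j} = {c, d, g, h, i, j}
… ∩ ⟦who called c⟧ = {c, d, g, h, i, j} ∩ {a, d, e, f, g, i, j, l} = {d, g, i, j}
… ∩ ⟦German⟧ = {d, g, i, j} ∩ {b, d, f, h} = {d}
⟦German cat inside h who called c⟧ = {d}, so the cardinality is 1.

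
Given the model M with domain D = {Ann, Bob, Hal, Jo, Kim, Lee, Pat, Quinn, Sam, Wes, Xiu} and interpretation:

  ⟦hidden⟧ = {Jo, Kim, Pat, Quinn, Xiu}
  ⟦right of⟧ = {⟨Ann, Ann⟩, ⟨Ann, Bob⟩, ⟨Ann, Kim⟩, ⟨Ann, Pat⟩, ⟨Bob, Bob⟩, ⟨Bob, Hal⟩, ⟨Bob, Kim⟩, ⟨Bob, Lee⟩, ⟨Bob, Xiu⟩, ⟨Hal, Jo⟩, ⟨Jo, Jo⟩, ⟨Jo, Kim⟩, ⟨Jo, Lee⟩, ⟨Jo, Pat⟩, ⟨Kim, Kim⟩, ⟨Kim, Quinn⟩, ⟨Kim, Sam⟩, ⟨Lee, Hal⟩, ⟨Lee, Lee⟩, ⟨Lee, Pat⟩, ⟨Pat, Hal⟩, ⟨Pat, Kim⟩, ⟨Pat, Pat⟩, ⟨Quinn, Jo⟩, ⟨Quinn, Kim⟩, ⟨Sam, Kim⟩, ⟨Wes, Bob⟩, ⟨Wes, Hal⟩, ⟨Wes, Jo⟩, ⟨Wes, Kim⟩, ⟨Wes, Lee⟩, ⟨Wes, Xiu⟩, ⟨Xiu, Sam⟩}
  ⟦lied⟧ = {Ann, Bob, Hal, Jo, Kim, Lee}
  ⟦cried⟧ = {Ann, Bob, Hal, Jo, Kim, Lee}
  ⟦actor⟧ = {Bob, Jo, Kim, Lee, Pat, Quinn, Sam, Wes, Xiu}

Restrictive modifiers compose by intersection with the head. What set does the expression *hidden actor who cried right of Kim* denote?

⟦who cried⟧ = ⟦cried⟧ = {Ann, Bob, Hal, Jo, Kim, Lee}
⟦right of Kim⟧ = {x : ⟨x, Kim⟩ ∈ ⟦right of⟧} = {Ann, Bob, Jo, Kim, Pat, Quinn, Sam, Wes}
⟦actor⟧ = {Bob, Jo, Kim, Lee, Pat, Quinn, Sam, Wes, Xiu}
… ∩ ⟦who cried⟧ = {Bob, Jo, Kim, Lee, Pat, Quinn, Sam, Wes, Xiu} ∩ {Ann, Bob, Hal, Jo, Kim, Lee} = {Bob, Jo, Kim, Lee}
… ∩ ⟦right of Kim⟧ = {Bob, Jo, Kim, Lee} ∩ {Ann, Bob, Jo, Kim, Pat, Quinn, Sam, Wes} = {Bob, Jo, Kim}
… ∩ ⟦hidden⟧ = {Bob, Jo, Kim} ∩ {Jo, Kim, Pat, Quinn, Xiu} = {Jo, Kim}
So ⟦hidden actor who cried right of Kim⟧ = {Jo, Kim}.

{Jo, Kim}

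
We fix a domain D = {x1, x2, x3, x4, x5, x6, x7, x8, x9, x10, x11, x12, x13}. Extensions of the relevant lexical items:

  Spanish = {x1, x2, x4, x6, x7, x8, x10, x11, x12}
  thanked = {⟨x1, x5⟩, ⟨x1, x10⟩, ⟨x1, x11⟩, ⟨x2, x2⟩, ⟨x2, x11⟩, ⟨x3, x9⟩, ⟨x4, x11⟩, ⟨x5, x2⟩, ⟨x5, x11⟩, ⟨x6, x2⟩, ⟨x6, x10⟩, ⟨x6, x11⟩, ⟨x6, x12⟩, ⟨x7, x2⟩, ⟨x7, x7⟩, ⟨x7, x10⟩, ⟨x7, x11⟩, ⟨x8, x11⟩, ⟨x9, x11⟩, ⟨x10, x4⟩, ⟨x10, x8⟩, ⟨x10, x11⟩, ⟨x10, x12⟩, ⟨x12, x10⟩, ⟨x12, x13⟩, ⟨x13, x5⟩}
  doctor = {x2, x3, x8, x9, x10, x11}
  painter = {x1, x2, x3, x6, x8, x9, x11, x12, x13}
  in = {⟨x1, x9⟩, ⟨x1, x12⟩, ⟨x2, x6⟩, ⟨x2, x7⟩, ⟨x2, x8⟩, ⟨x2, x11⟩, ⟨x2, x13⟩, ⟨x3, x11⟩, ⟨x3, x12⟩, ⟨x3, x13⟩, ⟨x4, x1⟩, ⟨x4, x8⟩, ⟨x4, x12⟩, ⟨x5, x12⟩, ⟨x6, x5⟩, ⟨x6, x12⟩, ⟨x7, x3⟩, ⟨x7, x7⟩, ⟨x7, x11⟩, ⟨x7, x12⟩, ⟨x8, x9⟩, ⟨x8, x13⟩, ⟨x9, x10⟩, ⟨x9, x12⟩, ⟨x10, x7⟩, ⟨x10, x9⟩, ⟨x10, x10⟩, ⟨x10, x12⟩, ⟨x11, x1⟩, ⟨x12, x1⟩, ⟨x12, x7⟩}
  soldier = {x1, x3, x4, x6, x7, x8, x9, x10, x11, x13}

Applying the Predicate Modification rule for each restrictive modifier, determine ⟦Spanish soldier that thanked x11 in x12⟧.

{x1, x4, x6, x7, x10}

⟦that thanked x11⟧ = {x : ⟨x, x11⟩ ∈ ⟦thanked⟧} = {x1, x2, x4, x5, x6, x7, x8, x9, x10}
⟦in x12⟧ = {x : ⟨x, x12⟩ ∈ ⟦in⟧} = {x1, x3, x4, x5, x6, x7, x9, x10}
⟦soldier⟧ = {x1, x3, x4, x6, x7, x8, x9, x10, x11, x13}
… ∩ ⟦that thanked x11⟧ = {x1, x3, x4, x6, x7, x8, x9, x10, x11, x13} ∩ {x1, x2, x4, x5, x6, x7, x8, x9, x10} = {x1, x4, x6, x7, x8, x9, x10}
… ∩ ⟦in x12⟧ = {x1, x4, x6, x7, x8, x9, x10} ∩ {x1, x3, x4, x5, x6, x7, x9, x10} = {x1, x4, x6, x7, x9, x10}
… ∩ ⟦Spanish⟧ = {x1, x4, x6, x7, x9, x10} ∩ {x1, x2, x4, x6, x7, x8, x10, x11, x12} = {x1, x4, x6, x7, x10}
So ⟦Spanish soldier that thanked x11 in x12⟧ = {x1, x4, x6, x7, x10}.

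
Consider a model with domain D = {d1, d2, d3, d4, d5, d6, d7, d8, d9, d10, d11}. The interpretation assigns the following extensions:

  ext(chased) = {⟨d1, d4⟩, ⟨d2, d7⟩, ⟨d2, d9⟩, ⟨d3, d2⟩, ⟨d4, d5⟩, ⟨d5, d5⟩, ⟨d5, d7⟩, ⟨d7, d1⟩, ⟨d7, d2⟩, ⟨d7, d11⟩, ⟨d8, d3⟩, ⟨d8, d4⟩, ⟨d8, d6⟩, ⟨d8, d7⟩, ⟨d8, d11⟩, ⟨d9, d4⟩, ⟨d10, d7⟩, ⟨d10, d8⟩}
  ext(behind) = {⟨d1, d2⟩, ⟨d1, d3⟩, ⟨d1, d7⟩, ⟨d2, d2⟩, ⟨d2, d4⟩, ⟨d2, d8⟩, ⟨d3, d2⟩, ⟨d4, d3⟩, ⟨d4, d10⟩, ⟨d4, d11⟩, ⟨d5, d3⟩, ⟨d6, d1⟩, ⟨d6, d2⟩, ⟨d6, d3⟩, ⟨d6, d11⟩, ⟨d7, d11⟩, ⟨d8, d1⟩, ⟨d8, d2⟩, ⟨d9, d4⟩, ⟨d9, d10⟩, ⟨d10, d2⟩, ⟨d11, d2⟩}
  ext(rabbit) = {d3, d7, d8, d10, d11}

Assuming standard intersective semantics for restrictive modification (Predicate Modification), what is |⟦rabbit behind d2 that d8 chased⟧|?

2

⟦behind d2⟧ = {x : ⟨x, d2⟩ ∈ ⟦behind⟧} = {d1, d2, d3, d6, d8, d10, d11}
⟦that d8 chased⟧ = {x : ⟨d8, x⟩ ∈ ⟦chased⟧} = {d3, d4, d6, d7, d11}
⟦rabbit⟧ = {d3, d7, d8, d10, d11}
… ∩ ⟦behind d2⟧ = {d3, d7, d8, d10, d11} ∩ {d1, d2, d3, d6, d8, d10, d11} = {d3, d8, d10, d11}
… ∩ ⟦that d8 chased⟧ = {d3, d8, d10, d11} ∩ {d3, d4, d6, d7, d11} = {d3, d11}
⟦rabbit behind d2 that d8 chased⟧ = {d3, d11}, so the cardinality is 2.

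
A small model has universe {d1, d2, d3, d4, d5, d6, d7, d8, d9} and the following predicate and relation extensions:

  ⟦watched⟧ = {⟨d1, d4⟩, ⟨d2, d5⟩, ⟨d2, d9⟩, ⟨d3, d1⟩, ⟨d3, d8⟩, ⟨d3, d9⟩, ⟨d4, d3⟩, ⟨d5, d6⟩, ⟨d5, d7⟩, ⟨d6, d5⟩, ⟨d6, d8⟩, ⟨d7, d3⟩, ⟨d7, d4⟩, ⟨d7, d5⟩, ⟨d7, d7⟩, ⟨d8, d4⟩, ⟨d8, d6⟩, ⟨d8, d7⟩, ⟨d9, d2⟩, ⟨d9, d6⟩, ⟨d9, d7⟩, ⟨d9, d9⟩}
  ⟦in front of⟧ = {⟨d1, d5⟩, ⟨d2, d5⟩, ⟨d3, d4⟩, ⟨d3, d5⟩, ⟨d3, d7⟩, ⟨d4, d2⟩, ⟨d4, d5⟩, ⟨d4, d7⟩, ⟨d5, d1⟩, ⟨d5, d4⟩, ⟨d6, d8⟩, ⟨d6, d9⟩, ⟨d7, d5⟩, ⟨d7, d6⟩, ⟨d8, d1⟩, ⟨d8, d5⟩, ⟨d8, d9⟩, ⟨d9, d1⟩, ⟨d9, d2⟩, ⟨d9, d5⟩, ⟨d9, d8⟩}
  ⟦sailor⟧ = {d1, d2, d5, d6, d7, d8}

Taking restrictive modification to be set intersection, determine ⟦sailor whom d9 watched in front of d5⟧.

⟦whom d9 watched⟧ = {x : ⟨d9, x⟩ ∈ ⟦watched⟧} = {d2, d6, d7, d9}
⟦in front of d5⟧ = {x : ⟨x, d5⟩ ∈ ⟦in front of⟧} = {d1, d2, d3, d4, d7, d8, d9}
⟦sailor⟧ = {d1, d2, d5, d6, d7, d8}
… ∩ ⟦whom d9 watched⟧ = {d1, d2, d5, d6, d7, d8} ∩ {d2, d6, d7, d9} = {d2, d6, d7}
… ∩ ⟦in front of d5⟧ = {d2, d6, d7} ∩ {d1, d2, d3, d4, d7, d8, d9} = {d2, d7}
So ⟦sailor whom d9 watched in front of d5⟧ = {d2, d7}.

{d2, d7}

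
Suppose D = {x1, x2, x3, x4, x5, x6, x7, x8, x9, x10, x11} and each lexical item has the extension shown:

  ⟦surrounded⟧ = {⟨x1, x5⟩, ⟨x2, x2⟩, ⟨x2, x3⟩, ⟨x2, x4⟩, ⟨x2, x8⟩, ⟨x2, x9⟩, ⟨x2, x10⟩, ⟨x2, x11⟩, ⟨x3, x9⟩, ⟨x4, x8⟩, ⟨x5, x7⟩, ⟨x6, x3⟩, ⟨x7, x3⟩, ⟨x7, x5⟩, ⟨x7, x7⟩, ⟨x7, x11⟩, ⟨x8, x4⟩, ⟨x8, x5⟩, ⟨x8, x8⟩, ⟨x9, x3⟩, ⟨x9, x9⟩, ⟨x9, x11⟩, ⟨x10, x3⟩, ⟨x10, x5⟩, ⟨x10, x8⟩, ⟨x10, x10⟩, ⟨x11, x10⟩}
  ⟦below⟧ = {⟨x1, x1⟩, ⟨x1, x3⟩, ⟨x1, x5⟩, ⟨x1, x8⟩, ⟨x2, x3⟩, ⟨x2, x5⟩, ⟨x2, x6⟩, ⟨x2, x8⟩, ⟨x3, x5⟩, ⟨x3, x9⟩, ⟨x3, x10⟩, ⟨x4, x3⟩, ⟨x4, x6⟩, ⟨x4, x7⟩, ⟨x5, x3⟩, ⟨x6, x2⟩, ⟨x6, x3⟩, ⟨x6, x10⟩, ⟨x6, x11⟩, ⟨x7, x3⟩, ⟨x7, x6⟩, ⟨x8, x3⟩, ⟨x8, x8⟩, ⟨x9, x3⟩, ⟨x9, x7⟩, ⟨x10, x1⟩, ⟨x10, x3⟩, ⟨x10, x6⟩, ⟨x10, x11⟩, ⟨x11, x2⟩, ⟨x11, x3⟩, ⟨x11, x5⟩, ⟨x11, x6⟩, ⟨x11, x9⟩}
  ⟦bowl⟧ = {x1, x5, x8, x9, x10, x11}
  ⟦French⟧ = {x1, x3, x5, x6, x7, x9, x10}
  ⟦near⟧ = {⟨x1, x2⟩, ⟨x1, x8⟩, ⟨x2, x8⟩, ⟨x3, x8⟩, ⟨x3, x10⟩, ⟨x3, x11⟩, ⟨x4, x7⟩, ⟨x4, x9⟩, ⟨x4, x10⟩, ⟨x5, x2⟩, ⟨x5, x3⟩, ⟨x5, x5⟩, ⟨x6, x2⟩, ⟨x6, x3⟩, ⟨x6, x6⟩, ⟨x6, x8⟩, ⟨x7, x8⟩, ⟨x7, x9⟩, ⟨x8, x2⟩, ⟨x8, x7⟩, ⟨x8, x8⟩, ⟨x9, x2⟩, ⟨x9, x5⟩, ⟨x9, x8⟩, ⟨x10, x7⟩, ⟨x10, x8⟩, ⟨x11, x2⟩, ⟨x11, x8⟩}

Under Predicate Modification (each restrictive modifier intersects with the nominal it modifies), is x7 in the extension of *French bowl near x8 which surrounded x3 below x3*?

⟦near x8⟧ = {x : ⟨x, x8⟩ ∈ ⟦near⟧} = {x1, x2, x3, x6, x7, x8, x9, x10, x11}
⟦which surrounded x3⟧ = {x : ⟨x, x3⟩ ∈ ⟦surrounded⟧} = {x2, x6, x7, x9, x10}
⟦below x3⟧ = {x : ⟨x, x3⟩ ∈ ⟦below⟧} = {x1, x2, x4, x5, x6, x7, x8, x9, x10, x11}
⟦bowl⟧ = {x1, x5, x8, x9, x10, x11}
… ∩ ⟦near x8⟧ = {x1, x5, x8, x9, x10, x11} ∩ {x1, x2, x3, x6, x7, x8, x9, x10, x11} = {x1, x8, x9, x10, x11}
… ∩ ⟦which surrounded x3⟧ = {x1, x8, x9, x10, x11} ∩ {x2, x6, x7, x9, x10} = {x9, x10}
… ∩ ⟦below x3⟧ = {x9, x10} ∩ {x1, x2, x4, x5, x6, x7, x8, x9, x10, x11} = {x9, x10}
… ∩ ⟦French⟧ = {x9, x10} ∩ {x1, x3, x5, x6, x7, x9, x10} = {x9, x10}
⟦French bowl near x8 which surrounded x3 below x3⟧ = {x9, x10}; x7 ∉ this set.

no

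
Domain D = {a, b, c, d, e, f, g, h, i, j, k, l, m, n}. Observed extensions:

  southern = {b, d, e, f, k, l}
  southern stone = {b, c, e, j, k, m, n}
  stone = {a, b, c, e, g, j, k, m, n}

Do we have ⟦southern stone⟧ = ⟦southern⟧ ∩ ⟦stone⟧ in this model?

no

⟦southern⟧ ∩ ⟦stone⟧ = {b, d, e, f, k, l} ∩ {a, b, c, e, g, j, k, m, n} = {b, e, k}
Observed ⟦southern stone⟧ = {b, c, e, j, k, m, n}.
These differ, so the modifier is not intersective in this model.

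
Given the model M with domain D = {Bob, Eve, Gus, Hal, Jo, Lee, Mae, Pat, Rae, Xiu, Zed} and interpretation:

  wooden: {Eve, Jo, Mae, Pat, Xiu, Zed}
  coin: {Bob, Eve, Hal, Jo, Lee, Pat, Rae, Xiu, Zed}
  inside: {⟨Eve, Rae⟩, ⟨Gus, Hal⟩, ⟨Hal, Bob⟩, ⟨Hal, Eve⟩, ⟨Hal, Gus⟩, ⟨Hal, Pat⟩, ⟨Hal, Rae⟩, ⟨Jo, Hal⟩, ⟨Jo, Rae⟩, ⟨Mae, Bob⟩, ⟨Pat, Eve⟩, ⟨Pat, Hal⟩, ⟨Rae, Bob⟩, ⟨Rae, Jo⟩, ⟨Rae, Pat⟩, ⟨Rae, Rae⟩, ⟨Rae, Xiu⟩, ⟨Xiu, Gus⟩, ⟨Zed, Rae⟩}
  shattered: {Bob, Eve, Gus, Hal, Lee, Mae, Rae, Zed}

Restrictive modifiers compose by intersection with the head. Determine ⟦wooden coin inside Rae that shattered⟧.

⟦inside Rae⟧ = {x : ⟨x, Rae⟩ ∈ ⟦inside⟧} = {Eve, Hal, Jo, Rae, Zed}
⟦that shattered⟧ = ⟦shattered⟧ = {Bob, Eve, Gus, Hal, Lee, Mae, Rae, Zed}
⟦coin⟧ = {Bob, Eve, Hal, Jo, Lee, Pat, Rae, Xiu, Zed}
… ∩ ⟦inside Rae⟧ = {Bob, Eve, Hal, Jo, Lee, Pat, Rae, Xiu, Zed} ∩ {Eve, Hal, Jo, Rae, Zed} = {Eve, Hal, Jo, Rae, Zed}
… ∩ ⟦that shattered⟧ = {Eve, Hal, Jo, Rae, Zed} ∩ {Bob, Eve, Gus, Hal, Lee, Mae, Rae, Zed} = {Eve, Hal, Rae, Zed}
… ∩ ⟦wooden⟧ = {Eve, Hal, Rae, Zed} ∩ {Eve, Jo, Mae, Pat, Xiu, Zed} = {Eve, Zed}
So ⟦wooden coin inside Rae that shattered⟧ = {Eve, Zed}.

{Eve, Zed}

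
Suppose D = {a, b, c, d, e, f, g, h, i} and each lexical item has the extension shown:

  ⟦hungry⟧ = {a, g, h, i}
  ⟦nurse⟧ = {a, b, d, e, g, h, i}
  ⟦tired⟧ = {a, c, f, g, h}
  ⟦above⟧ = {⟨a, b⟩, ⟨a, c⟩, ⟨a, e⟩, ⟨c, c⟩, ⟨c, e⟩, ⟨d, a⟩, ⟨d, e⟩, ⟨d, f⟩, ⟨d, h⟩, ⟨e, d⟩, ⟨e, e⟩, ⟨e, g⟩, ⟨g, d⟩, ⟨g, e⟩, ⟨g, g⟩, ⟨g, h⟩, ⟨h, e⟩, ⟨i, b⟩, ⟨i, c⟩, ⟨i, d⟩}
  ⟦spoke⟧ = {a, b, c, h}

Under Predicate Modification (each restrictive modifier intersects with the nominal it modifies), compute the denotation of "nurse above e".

⟦above e⟧ = {x : ⟨x, e⟩ ∈ ⟦above⟧} = {a, c, d, e, g, h}
⟦nurse⟧ = {a, b, d, e, g, h, i}
… ∩ ⟦above e⟧ = {a, b, d, e, g, h, i} ∩ {a, c, d, e, g, h} = {a, d, e, g, h}
So ⟦nurse above e⟧ = {a, d, e, g, h}.

{a, d, e, g, h}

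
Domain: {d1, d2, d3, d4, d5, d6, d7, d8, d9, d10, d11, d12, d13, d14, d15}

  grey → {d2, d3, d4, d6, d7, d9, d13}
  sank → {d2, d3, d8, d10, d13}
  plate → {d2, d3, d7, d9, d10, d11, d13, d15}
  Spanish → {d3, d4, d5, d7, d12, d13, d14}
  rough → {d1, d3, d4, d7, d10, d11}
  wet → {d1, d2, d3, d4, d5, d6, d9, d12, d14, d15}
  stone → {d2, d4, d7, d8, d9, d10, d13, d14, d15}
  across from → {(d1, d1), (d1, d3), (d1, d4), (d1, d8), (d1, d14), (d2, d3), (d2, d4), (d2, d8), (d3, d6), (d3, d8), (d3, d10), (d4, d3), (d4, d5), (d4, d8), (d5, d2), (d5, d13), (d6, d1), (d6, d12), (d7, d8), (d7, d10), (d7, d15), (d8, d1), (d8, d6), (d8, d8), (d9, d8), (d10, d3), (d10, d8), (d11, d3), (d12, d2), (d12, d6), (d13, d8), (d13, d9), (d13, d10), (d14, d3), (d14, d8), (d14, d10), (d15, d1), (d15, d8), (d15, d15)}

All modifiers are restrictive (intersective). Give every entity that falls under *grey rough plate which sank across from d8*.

⟦which sank⟧ = ⟦sank⟧ = {d2, d3, d8, d10, d13}
⟦across from d8⟧ = {x : ⟨x, d8⟩ ∈ ⟦across from⟧} = {d1, d2, d3, d4, d7, d8, d9, d10, d13, d14, d15}
⟦plate⟧ = {d2, d3, d7, d9, d10, d11, d13, d15}
… ∩ ⟦which sank⟧ = {d2, d3, d7, d9, d10, d11, d13, d15} ∩ {d2, d3, d8, d10, d13} = {d2, d3, d10, d13}
… ∩ ⟦across from d8⟧ = {d2, d3, d10, d13} ∩ {d1, d2, d3, d4, d7, d8, d9, d10, d13, d14, d15} = {d2, d3, d10, d13}
… ∩ ⟦grey⟧ = {d2, d3, d10, d13} ∩ {d2, d3, d4, d6, d7, d9, d13} = {d2, d3, d13}
… ∩ ⟦rough⟧ = {d2, d3, d13} ∩ {d1, d3, d4, d7, d10, d11} = {d3}
So ⟦grey rough plate which sank across from d8⟧ = {d3}.

{d3}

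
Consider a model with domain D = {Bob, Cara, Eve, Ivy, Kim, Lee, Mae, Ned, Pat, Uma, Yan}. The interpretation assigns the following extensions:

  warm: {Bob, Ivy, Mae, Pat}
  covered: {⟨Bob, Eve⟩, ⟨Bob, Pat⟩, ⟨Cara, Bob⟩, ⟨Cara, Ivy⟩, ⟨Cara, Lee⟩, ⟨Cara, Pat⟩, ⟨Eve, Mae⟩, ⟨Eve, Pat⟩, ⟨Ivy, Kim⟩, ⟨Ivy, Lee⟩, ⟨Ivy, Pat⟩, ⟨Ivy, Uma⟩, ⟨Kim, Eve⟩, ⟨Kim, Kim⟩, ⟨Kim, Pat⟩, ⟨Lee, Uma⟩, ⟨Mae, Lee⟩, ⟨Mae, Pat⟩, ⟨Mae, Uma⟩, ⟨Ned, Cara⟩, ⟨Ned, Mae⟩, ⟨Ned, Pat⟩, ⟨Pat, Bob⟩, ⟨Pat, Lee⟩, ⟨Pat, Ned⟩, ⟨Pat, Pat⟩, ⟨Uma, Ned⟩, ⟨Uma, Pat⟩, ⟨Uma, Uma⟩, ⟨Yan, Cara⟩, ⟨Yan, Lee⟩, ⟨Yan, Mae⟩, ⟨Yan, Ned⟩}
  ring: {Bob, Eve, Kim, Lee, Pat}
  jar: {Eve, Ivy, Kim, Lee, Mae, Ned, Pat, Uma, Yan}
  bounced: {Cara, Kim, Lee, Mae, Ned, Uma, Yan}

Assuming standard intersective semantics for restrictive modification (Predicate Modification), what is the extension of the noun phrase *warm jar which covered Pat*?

⟦which covered Pat⟧ = {x : ⟨x, Pat⟩ ∈ ⟦covered⟧} = {Bob, Cara, Eve, Ivy, Kim, Mae, Ned, Pat, Uma}
⟦jar⟧ = {Eve, Ivy, Kim, Lee, Mae, Ned, Pat, Uma, Yan}
… ∩ ⟦which covered Pat⟧ = {Eve, Ivy, Kim, Lee, Mae, Ned, Pat, Uma, Yan} ∩ {Bob, Cara, Eve, Ivy, Kim, Mae, Ned, Pat, Uma} = {Eve, Ivy, Kim, Mae, Ned, Pat, Uma}
… ∩ ⟦warm⟧ = {Eve, Ivy, Kim, Mae, Ned, Pat, Uma} ∩ {Bob, Ivy, Mae, Pat} = {Ivy, Mae, Pat}
So ⟦warm jar which covered Pat⟧ = {Ivy, Mae, Pat}.

{Ivy, Mae, Pat}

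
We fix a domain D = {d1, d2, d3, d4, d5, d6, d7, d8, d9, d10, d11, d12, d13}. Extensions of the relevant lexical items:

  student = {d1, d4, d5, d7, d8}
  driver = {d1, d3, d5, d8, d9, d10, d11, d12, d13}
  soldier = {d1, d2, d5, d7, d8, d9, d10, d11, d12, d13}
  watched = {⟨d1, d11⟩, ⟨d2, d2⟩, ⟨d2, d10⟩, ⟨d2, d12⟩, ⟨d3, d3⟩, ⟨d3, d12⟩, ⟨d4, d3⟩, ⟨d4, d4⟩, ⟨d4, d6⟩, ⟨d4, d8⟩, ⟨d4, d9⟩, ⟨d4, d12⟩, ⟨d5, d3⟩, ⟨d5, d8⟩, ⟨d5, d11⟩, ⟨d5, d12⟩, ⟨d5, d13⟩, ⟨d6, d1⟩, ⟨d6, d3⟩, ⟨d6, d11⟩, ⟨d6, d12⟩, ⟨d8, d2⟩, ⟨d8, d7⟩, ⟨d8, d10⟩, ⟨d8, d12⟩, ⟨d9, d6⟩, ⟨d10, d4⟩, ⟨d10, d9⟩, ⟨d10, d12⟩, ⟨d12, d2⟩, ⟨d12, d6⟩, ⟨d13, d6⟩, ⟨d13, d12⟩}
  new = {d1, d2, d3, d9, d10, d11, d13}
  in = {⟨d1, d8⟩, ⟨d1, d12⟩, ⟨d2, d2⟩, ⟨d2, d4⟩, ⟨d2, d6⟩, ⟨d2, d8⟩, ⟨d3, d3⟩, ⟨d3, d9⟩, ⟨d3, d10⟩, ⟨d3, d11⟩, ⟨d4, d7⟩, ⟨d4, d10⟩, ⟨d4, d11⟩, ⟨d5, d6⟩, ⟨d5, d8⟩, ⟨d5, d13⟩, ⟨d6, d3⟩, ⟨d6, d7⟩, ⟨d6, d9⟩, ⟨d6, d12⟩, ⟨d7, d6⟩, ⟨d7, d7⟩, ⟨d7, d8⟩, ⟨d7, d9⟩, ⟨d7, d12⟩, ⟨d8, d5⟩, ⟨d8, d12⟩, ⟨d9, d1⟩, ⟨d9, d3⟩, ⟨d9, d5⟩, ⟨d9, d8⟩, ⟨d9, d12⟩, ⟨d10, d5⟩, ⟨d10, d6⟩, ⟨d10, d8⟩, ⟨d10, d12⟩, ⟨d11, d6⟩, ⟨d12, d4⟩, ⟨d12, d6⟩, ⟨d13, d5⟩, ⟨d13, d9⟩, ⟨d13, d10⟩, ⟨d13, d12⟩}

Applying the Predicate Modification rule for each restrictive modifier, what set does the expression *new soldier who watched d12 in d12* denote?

⟦who watched d12⟧ = {x : ⟨x, d12⟩ ∈ ⟦watched⟧} = {d2, d3, d4, d5, d6, d8, d10, d13}
⟦in d12⟧ = {x : ⟨x, d12⟩ ∈ ⟦in⟧} = {d1, d6, d7, d8, d9, d10, d13}
⟦soldier⟧ = {d1, d2, d5, d7, d8, d9, d10, d11, d12, d13}
… ∩ ⟦who watched d12⟧ = {d1, d2, d5, d7, d8, d9, d10, d11, d12, d13} ∩ {d2, d3, d4, d5, d6, d8, d10, d13} = {d2, d5, d8, d10, d13}
… ∩ ⟦in d12⟧ = {d2, d5, d8, d10, d13} ∩ {d1, d6, d7, d8, d9, d10, d13} = {d8, d10, d13}
… ∩ ⟦new⟧ = {d8, d10, d13} ∩ {d1, d2, d3, d9, d10, d11, d13} = {d10, d13}
So ⟦new soldier who watched d12 in d12⟧ = {d10, d13}.

{d10, d13}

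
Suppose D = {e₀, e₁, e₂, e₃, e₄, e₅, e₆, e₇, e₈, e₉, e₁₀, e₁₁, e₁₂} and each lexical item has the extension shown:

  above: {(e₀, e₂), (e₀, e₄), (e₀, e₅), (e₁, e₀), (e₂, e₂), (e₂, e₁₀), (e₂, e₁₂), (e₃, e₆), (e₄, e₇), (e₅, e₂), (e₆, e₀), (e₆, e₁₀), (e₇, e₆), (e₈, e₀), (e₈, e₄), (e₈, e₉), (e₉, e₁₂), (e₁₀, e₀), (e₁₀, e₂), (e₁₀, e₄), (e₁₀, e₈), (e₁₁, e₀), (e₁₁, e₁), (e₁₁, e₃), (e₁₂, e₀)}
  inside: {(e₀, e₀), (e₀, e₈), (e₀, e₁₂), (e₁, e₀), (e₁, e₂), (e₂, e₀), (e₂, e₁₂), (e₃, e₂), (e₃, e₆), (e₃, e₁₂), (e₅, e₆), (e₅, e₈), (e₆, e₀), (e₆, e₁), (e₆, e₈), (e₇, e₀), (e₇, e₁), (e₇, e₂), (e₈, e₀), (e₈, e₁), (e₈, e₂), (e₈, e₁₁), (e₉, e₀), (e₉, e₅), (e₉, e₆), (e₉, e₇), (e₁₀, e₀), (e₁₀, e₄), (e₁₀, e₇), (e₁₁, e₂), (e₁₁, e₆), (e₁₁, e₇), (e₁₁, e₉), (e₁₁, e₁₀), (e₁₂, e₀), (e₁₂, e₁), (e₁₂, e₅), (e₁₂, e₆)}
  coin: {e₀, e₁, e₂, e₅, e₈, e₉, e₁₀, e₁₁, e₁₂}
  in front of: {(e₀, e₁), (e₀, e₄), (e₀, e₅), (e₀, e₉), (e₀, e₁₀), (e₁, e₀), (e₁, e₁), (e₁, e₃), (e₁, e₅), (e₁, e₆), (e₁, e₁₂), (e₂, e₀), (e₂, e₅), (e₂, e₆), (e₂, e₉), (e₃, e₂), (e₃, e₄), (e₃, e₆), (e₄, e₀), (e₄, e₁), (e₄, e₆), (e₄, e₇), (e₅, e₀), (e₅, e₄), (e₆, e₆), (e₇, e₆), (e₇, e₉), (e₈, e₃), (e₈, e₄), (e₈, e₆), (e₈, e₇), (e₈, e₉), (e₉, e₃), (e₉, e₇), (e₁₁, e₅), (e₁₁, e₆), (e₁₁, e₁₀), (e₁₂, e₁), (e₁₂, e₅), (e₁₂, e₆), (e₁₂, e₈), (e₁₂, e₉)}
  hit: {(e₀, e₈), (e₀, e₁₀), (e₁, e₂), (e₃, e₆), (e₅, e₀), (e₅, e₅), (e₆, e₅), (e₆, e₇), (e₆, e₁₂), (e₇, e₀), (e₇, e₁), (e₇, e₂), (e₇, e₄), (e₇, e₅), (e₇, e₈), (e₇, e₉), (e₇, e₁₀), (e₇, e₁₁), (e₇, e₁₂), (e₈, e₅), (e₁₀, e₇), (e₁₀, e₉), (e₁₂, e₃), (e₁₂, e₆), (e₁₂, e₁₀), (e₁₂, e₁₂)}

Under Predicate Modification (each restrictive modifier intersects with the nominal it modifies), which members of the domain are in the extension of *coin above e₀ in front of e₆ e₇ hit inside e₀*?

{e₁, e₈, e₁₂}

⟦above e₀⟧ = {x : ⟨x, e₀⟩ ∈ ⟦above⟧} = {e₁, e₆, e₈, e₁₀, e₁₁, e₁₂}
⟦in front of e₆⟧ = {x : ⟨x, e₆⟩ ∈ ⟦in front of⟧} = {e₁, e₂, e₃, e₄, e₆, e₇, e₈, e₁₁, e₁₂}
⟦e₇ hit⟧ = {x : ⟨e₇, x⟩ ∈ ⟦hit⟧} = {e₀, e₁, e₂, e₄, e₅, e₈, e₉, e₁₀, e₁₁, e₁₂}
⟦inside e₀⟧ = {x : ⟨x, e₀⟩ ∈ ⟦inside⟧} = {e₀, e₁, e₂, e₆, e₇, e₈, e₉, e₁₀, e₁₂}
⟦coin⟧ = {e₀, e₁, e₂, e₅, e₈, e₉, e₁₀, e₁₁, e₁₂}
… ∩ ⟦above e₀⟧ = {e₀, e₁, e₂, e₅, e₈, e₉, e₁₀, e₁₁, e₁₂} ∩ {e₁, e₆, e₈, e₁₀, e₁₁, e₁₂} = {e₁, e₈, e₁₀, e₁₁, e₁₂}
… ∩ ⟦in front of e₆⟧ = {e₁, e₈, e₁₀, e₁₁, e₁₂} ∩ {e₁, e₂, e₃, e₄, e₆, e₇, e₈, e₁₁, e₁₂} = {e₁, e₈, e₁₁, e₁₂}
… ∩ ⟦e₇ hit⟧ = {e₁, e₈, e₁₁, e₁₂} ∩ {e₀, e₁, e₂, e₄, e₅, e₈, e₉, e₁₀, e₁₁, e₁₂} = {e₁, e₈, e₁₁, e₁₂}
… ∩ ⟦inside e₀⟧ = {e₁, e₈, e₁₁, e₁₂} ∩ {e₀, e₁, e₂, e₆, e₇, e₈, e₉, e₁₀, e₁₂} = {e₁, e₈, e₁₂}
So ⟦coin above e₀ in front of e₆ e₇ hit inside e₀⟧ = {e₁, e₈, e₁₂}.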